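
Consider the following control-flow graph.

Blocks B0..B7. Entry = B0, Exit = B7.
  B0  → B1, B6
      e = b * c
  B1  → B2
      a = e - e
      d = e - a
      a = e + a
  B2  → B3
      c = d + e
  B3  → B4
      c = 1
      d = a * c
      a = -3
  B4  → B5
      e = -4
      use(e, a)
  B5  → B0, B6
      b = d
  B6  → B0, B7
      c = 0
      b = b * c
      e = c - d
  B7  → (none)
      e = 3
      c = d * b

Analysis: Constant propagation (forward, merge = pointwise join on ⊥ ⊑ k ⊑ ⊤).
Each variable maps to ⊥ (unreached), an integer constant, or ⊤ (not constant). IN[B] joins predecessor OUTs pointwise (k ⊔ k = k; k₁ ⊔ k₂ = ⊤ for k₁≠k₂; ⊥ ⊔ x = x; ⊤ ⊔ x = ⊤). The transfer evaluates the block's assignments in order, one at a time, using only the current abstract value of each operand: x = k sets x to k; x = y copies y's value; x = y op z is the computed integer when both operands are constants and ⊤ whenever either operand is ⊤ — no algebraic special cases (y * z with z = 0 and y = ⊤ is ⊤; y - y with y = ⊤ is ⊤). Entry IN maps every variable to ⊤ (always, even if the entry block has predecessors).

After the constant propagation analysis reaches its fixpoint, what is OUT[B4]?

Answer: {a: -3, b: ⊤, c: 1, d: ⊤, e: -4, f: ⊤}

Derivation:
Fixpoint table:
  B0:  IN=(all ⊤)  OUT=(all ⊤)
  B1:  IN=(all ⊤)  OUT=(all ⊤)
  B2:  IN=(all ⊤)  OUT=(all ⊤)
  B3:  IN=(all ⊤)  OUT={a:-3, c:1; rest ⊤}
  B4:  IN={a:-3, c:1; rest ⊤}  OUT={a:-3, c:1, e:-4; rest ⊤}
  B5:  IN={a:-3, c:1, e:-4; rest ⊤}  OUT={a:-3, c:1, e:-4; rest ⊤}
  B6:  IN=(all ⊤)  OUT={c:0; rest ⊤}
  B7:  IN={c:0; rest ⊤}  OUT={e:3; rest ⊤}

Merge at B4: IN[B4] = OUT[B3] = {a: -3, b: ⊤, c: 1, d: ⊤, e: ⊤, f: ⊤}
Applying B4's transfer function to that IN value gives OUT[B4] (row B4 above).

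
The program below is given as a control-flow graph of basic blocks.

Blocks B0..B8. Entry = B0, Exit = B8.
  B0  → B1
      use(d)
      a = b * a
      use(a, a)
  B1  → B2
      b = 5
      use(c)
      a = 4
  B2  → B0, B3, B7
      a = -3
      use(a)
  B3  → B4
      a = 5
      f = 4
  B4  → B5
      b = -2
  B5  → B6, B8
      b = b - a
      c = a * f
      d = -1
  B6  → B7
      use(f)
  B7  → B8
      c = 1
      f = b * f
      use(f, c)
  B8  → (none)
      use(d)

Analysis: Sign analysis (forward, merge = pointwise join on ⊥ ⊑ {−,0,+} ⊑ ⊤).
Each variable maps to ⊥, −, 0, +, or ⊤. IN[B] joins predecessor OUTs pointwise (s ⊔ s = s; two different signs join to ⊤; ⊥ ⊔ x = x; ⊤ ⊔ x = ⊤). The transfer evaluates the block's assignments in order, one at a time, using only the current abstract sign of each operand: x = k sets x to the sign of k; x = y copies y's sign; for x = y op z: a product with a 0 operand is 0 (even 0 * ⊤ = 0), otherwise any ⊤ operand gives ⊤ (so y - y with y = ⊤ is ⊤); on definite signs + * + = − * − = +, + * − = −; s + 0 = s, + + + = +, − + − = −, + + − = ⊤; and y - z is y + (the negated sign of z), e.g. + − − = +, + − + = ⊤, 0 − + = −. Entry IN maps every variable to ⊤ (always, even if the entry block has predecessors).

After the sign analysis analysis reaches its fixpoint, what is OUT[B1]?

Answer: {a: +, b: +, c: ⊤, d: ⊤, e: ⊤, f: ⊤}

Trace:
Converged values:
  B0:  IN=(all ⊤)  OUT=(all ⊤)
  B1:  IN=(all ⊤)  OUT={a:+, b:+; rest ⊤}
  B2:  IN={a:+, b:+; rest ⊤}  OUT={a:-, b:+; rest ⊤}
  B3:  IN={a:-, b:+; rest ⊤}  OUT={a:+, b:+, f:+; rest ⊤}
  B4:  IN={a:+, b:+, f:+; rest ⊤}  OUT={a:+, b:-, f:+; rest ⊤}
  B5:  IN={a:+, b:-, f:+; rest ⊤}  OUT={a:+, b:-, c:+, d:-, f:+; rest ⊤}
  B6:  IN={a:+, b:-, c:+, d:-, f:+; rest ⊤}  OUT={a:+, b:-, c:+, d:-, f:+; rest ⊤}
  B7:  IN=(all ⊤)  OUT={c:+; rest ⊤}
  B8:  IN={c:+; rest ⊤}  OUT={c:+; rest ⊤}

Merge at B1: IN[B1] = OUT[B0] = {a: ⊤, b: ⊤, c: ⊤, d: ⊤, e: ⊤, f: ⊤}
Applying B1's transfer function to that IN value gives OUT[B1] (row B1 above).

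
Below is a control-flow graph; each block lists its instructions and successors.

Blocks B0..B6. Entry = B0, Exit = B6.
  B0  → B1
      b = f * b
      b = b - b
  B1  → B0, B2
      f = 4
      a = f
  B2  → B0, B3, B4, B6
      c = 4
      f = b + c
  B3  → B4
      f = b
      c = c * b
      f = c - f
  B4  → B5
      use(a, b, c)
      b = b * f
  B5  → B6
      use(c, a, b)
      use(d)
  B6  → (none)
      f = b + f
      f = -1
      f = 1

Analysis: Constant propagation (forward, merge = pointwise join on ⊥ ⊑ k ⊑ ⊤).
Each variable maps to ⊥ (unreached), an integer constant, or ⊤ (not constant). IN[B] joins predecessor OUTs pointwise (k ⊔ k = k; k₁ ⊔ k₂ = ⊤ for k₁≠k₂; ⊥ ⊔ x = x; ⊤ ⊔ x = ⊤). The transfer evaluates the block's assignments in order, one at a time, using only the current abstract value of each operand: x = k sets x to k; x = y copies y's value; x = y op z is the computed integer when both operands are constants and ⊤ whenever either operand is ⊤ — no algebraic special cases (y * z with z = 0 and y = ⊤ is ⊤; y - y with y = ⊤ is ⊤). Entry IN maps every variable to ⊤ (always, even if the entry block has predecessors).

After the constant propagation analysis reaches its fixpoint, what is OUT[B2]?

Answer: {a: 4, b: ⊤, c: 4, d: ⊤, e: ⊤, f: ⊤}

Trace:
Converged values:
  B0: | IN=(all ⊤) | OUT=(all ⊤)
  B1: | IN=(all ⊤) | OUT={a:4, f:4; rest ⊤}
  B2: | IN={a:4, f:4; rest ⊤} | OUT={a:4, c:4; rest ⊤}
  B3: | IN={a:4, c:4; rest ⊤} | OUT={a:4; rest ⊤}
  B4: | IN={a:4; rest ⊤} | OUT={a:4; rest ⊤}
  B5: | IN={a:4; rest ⊤} | OUT={a:4; rest ⊤}
  B6: | IN={a:4; rest ⊤} | OUT={a:4, f:1; rest ⊤}

Merge at B2: IN[B2] = OUT[B1] = {a: 4, b: ⊤, c: ⊤, d: ⊤, e: ⊤, f: 4}
Applying B2's transfer function to that IN value gives OUT[B2] (row B2 above).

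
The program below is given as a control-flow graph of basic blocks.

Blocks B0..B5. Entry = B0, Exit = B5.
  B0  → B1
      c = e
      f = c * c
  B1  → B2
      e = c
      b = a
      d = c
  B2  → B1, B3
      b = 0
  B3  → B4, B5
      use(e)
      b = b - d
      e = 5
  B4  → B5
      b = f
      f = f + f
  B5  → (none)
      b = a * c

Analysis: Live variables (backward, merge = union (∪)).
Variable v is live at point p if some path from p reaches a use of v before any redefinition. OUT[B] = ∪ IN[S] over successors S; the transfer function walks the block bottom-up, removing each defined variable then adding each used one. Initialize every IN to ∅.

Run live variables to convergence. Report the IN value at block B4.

Answer: {a, c, f}

Trace:
Converged values:
  B0:   IN={a, e}   OUT={a, c, f}
  B1:   IN={a, c, f}   OUT={a, c, d, e, f}
  B2:   IN={a, c, d, e, f}   OUT={a, b, c, d, e, f}
  B3:   IN={a, b, c, d, e, f}   OUT={a, c, f}
  B4:   IN={a, c, f}   OUT={a, c}
  B5:   IN={a, c}   OUT={}

Merge at B4: OUT[B4] = IN[B5] = {a, c}
Applying B4's transfer function to that OUT value gives IN[B4] (row B4 above).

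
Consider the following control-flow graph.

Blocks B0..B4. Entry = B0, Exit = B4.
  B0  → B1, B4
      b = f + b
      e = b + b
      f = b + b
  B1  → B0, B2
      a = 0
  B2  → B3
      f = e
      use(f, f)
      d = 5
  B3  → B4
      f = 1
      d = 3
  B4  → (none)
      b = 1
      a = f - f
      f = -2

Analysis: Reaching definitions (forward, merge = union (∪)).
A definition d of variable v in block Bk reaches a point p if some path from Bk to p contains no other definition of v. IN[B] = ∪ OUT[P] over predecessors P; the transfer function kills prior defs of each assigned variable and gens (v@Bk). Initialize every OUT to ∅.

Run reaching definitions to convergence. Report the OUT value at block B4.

Answer: {a@B4, b@B4, d@B3, e@B0, f@B4}

Working:
Converged values:
  B0:  IN={a@B1, b@B0, e@B0, f@B0}  OUT={a@B1, b@B0, e@B0, f@B0}
  B1:  IN={a@B1, b@B0, e@B0, f@B0}  OUT={a@B1, b@B0, e@B0, f@B0}
  B2:  IN={a@B1, b@B0, e@B0, f@B0}  OUT={a@B1, b@B0, d@B2, e@B0, f@B2}
  B3:  IN={a@B1, b@B0, d@B2, e@B0, f@B2}  OUT={a@B1, b@B0, d@B3, e@B0, f@B3}
  B4:  IN={a@B1, b@B0, d@B3, e@B0, f@B0, f@B3}  OUT={a@B4, b@B4, d@B3, e@B0, f@B4}

Merge at B4: IN[B4] = OUT[B0] ⊔ OUT[B3] = {a@B1, b@B0, d@B3, e@B0, f@B0, f@B3}
Applying B4's transfer function to that IN value gives OUT[B4] (row B4 above).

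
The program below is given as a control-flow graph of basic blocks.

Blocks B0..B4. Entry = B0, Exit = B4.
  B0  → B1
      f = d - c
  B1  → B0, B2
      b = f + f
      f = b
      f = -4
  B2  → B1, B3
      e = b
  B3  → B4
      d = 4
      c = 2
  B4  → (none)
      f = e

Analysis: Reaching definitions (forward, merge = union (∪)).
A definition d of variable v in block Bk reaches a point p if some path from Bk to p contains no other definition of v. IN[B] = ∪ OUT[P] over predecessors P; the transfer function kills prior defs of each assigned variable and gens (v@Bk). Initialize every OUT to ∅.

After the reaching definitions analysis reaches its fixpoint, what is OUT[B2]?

Per-block solution:
  B0:  IN={b@B1, e@B2, f@B1}  OUT={b@B1, e@B2, f@B0}
  B1:  IN={b@B1, e@B2, f@B0, f@B1}  OUT={b@B1, e@B2, f@B1}
  B2:  IN={b@B1, e@B2, f@B1}  OUT={b@B1, e@B2, f@B1}
  B3:  IN={b@B1, e@B2, f@B1}  OUT={b@B1, c@B3, d@B3, e@B2, f@B1}
  B4:  IN={b@B1, c@B3, d@B3, e@B2, f@B1}  OUT={b@B1, c@B3, d@B3, e@B2, f@B4}

Merge at B2: IN[B2] = OUT[B1] = {b@B1, e@B2, f@B1}
Applying B2's transfer function to that IN value gives OUT[B2] (row B2 above).

Answer: {b@B1, e@B2, f@B1}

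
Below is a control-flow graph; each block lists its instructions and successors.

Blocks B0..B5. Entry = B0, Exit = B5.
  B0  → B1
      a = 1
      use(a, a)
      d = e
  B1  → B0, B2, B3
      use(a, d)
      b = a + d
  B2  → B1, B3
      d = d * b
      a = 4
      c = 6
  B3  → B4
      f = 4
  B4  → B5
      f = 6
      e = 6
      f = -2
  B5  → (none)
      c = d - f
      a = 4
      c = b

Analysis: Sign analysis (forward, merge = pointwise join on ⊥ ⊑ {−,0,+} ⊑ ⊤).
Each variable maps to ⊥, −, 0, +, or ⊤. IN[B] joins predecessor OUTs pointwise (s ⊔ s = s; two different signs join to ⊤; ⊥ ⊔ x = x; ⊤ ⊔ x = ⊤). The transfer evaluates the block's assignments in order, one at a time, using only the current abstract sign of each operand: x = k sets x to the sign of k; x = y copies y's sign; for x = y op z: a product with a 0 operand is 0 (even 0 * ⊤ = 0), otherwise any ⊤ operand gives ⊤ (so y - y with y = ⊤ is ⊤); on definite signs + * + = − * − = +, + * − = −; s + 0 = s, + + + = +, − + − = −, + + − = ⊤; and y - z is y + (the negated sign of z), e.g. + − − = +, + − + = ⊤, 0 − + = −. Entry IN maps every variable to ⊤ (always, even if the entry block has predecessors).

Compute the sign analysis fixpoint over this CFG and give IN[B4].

Answer: {a: +, b: ⊤, c: ⊤, d: ⊤, e: ⊤, f: +}

Derivation:
Fixpoint table:
  B0:   IN=(all ⊤)   OUT={a:+; rest ⊤}
  B1:   IN={a:+; rest ⊤}   OUT={a:+; rest ⊤}
  B2:   IN={a:+; rest ⊤}   OUT={a:+, c:+; rest ⊤}
  B3:   IN={a:+; rest ⊤}   OUT={a:+, f:+; rest ⊤}
  B4:   IN={a:+, f:+; rest ⊤}   OUT={a:+, e:+, f:-; rest ⊤}
  B5:   IN={a:+, e:+, f:-; rest ⊤}   OUT={a:+, e:+, f:-; rest ⊤}

Merge at B4: IN[B4] = OUT[B3] = {a: +, b: ⊤, c: ⊤, d: ⊤, e: ⊤, f: +}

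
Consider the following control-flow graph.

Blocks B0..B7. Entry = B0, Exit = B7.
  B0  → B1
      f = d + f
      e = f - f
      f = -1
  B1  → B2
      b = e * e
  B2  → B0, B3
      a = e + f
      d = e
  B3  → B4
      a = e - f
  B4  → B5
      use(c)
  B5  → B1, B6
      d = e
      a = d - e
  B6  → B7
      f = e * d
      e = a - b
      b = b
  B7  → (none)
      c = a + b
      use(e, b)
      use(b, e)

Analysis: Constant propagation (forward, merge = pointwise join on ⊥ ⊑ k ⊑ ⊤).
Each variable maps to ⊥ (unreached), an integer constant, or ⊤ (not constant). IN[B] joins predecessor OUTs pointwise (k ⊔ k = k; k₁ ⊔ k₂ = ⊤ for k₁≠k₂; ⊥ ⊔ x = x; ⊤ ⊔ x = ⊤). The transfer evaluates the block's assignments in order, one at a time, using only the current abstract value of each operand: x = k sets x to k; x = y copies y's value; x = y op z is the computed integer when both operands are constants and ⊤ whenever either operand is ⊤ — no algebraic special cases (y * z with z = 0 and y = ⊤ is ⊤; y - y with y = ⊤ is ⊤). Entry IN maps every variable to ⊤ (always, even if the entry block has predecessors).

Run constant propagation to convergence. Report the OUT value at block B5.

Per-block solution:
  B0: | IN=(all ⊤) | OUT={f:-1; rest ⊤}
  B1: | IN={f:-1; rest ⊤} | OUT={f:-1; rest ⊤}
  B2: | IN={f:-1; rest ⊤} | OUT={f:-1; rest ⊤}
  B3: | IN={f:-1; rest ⊤} | OUT={f:-1; rest ⊤}
  B4: | IN={f:-1; rest ⊤} | OUT={f:-1; rest ⊤}
  B5: | IN={f:-1; rest ⊤} | OUT={f:-1; rest ⊤}
  B6: | IN={f:-1; rest ⊤} | OUT=(all ⊤)
  B7: | IN=(all ⊤) | OUT=(all ⊤)

Merge at B5: IN[B5] = OUT[B4] = {a: ⊤, b: ⊤, c: ⊤, d: ⊤, e: ⊤, f: -1}
Applying B5's transfer function to that IN value gives OUT[B5] (row B5 above).

Answer: {a: ⊤, b: ⊤, c: ⊤, d: ⊤, e: ⊤, f: -1}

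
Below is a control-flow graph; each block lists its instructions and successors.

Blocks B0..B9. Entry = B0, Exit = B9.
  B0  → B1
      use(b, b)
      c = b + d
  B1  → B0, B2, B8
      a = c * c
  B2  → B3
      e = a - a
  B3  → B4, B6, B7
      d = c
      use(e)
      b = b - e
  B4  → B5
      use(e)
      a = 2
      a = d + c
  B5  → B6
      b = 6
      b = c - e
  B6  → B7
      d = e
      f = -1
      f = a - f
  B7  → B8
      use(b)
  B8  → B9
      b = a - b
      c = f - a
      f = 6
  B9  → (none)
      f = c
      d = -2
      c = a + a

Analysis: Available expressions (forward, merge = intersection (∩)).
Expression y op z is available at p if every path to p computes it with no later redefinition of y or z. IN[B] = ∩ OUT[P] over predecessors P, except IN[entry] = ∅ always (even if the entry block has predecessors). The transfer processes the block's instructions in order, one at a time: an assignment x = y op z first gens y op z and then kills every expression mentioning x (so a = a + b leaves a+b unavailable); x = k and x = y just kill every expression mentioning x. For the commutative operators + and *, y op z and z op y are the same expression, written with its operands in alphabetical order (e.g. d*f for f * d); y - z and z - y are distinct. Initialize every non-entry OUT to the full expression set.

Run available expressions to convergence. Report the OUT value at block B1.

Fixpoint table:
  B0: | IN={} | OUT={b+d}
  B1: | IN={b+d} | OUT={b+d, c*c}
  B2: | IN={b+d, c*c} | OUT={a-a, b+d, c*c}
  B3: | IN={a-a, b+d, c*c} | OUT={a-a, c*c}
  B4: | IN={a-a, c*c} | OUT={c*c, c+d}
  B5: | IN={c*c, c+d} | OUT={c*c, c+d, c-e}
  B6: | IN={c*c} | OUT={c*c}
  B7: | IN={c*c} | OUT={c*c}
  B8: | IN={c*c} | OUT={}
  B9: | IN={} | OUT={a+a}

Merge at B1: IN[B1] = OUT[B0] = {b+d}
Applying B1's transfer function to that IN value gives OUT[B1] (row B1 above).

Answer: {b+d, c*c}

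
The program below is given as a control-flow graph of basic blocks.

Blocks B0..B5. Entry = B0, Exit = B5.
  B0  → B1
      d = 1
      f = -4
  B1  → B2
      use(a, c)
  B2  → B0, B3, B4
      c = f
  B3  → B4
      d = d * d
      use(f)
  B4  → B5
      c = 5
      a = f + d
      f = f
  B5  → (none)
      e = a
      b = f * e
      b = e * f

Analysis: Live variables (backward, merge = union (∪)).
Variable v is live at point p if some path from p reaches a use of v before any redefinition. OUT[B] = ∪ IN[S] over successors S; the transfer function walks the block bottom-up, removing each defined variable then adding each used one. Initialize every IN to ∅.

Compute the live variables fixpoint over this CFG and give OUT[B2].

Answer: {a, c, d, f}

Trace:
Converged values:
  B0: | IN={a, c} | OUT={a, c, d, f}
  B1: | IN={a, c, d, f} | OUT={a, d, f}
  B2: | IN={a, d, f} | OUT={a, c, d, f}
  B3: | IN={d, f} | OUT={d, f}
  B4: | IN={d, f} | OUT={a, f}
  B5: | IN={a, f} | OUT={}

Merge at B2: OUT[B2] = IN[B0] ⊔ IN[B3] ⊔ IN[B4] = {a, c, d, f}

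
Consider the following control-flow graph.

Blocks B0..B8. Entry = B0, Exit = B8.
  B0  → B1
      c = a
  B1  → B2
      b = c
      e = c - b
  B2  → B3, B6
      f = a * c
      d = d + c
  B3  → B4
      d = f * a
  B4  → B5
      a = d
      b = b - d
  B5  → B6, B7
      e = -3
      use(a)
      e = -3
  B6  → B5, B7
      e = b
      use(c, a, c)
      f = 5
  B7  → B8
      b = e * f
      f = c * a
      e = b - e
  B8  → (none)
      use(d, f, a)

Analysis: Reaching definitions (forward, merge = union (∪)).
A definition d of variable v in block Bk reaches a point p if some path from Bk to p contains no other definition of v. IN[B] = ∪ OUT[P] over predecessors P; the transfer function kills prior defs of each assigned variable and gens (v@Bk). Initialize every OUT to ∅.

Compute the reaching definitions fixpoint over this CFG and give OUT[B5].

Answer: {a@B4, b@B1, b@B4, c@B0, d@B2, d@B3, e@B5, f@B2, f@B6}

Working:
Per-block solution:
  B0: | IN={} | OUT={c@B0}
  B1: | IN={c@B0} | OUT={b@B1, c@B0, e@B1}
  B2: | IN={b@B1, c@B0, e@B1} | OUT={b@B1, c@B0, d@B2, e@B1, f@B2}
  B3: | IN={b@B1, c@B0, d@B2, e@B1, f@B2} | OUT={b@B1, c@B0, d@B3, e@B1, f@B2}
  B4: | IN={b@B1, c@B0, d@B3, e@B1, f@B2} | OUT={a@B4, b@B4, c@B0, d@B3, e@B1, f@B2}
  B5: | IN={a@B4, b@B1, b@B4, c@B0, d@B2, d@B3, e@B1, e@B6, f@B2, f@B6} | OUT={a@B4, b@B1, b@B4, c@B0, d@B2, d@B3, e@B5, f@B2, f@B6}
  B6: | IN={a@B4, b@B1, b@B4, c@B0, d@B2, d@B3, e@B1, e@B5, f@B2, f@B6} | OUT={a@B4, b@B1, b@B4, c@B0, d@B2, d@B3, e@B6, f@B6}
  B7: | IN={a@B4, b@B1, b@B4, c@B0, d@B2, d@B3, e@B5, e@B6, f@B2, f@B6} | OUT={a@B4, b@B7, c@B0, d@B2, d@B3, e@B7, f@B7}
  B8: | IN={a@B4, b@B7, c@B0, d@B2, d@B3, e@B7, f@B7} | OUT={a@B4, b@B7, c@B0, d@B2, d@B3, e@B7, f@B7}

Merge at B5: IN[B5] = OUT[B4] ⊔ OUT[B6] = {a@B4, b@B1, b@B4, c@B0, d@B2, d@B3, e@B1, e@B6, f@B2, f@B6}
Applying B5's transfer function to that IN value gives OUT[B5] (row B5 above).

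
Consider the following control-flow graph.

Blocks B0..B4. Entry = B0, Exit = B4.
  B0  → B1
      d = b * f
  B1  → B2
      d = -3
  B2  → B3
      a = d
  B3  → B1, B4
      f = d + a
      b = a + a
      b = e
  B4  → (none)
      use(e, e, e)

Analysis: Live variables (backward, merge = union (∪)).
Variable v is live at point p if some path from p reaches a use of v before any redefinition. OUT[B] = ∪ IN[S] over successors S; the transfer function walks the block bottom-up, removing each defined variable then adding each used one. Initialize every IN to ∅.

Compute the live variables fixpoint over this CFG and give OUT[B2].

Answer: {a, d, e}

Derivation:
Per-block solution:
  B0: | IN={b, e, f} | OUT={e}
  B1: | IN={e} | OUT={d, e}
  B2: | IN={d, e} | OUT={a, d, e}
  B3: | IN={a, d, e} | OUT={e}
  B4: | IN={e} | OUT={}

Merge at B2: OUT[B2] = IN[B3] = {a, d, e}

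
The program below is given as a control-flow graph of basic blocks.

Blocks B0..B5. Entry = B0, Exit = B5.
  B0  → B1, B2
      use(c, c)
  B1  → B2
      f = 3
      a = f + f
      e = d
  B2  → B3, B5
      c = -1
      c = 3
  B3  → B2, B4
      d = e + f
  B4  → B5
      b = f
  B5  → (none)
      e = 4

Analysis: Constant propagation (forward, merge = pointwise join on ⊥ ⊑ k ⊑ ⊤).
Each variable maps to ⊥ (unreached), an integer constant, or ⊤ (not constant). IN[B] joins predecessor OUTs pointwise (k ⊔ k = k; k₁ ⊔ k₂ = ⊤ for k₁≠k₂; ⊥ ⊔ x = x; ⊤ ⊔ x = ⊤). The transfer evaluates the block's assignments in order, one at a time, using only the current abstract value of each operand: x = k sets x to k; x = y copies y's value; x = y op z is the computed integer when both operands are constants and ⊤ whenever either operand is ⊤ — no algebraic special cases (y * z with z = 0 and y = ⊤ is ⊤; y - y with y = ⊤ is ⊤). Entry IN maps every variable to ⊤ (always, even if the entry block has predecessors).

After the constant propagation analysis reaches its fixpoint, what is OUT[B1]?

Per-block solution:
  B0:   IN=(all ⊤)   OUT=(all ⊤)
  B1:   IN=(all ⊤)   OUT={a:6, f:3; rest ⊤}
  B2:   IN=(all ⊤)   OUT={c:3; rest ⊤}
  B3:   IN={c:3; rest ⊤}   OUT={c:3; rest ⊤}
  B4:   IN={c:3; rest ⊤}   OUT={c:3; rest ⊤}
  B5:   IN={c:3; rest ⊤}   OUT={c:3, e:4; rest ⊤}

Merge at B1: IN[B1] = OUT[B0] = {a: ⊤, b: ⊤, c: ⊤, d: ⊤, e: ⊤, f: ⊤}
Applying B1's transfer function to that IN value gives OUT[B1] (row B1 above).

Answer: {a: 6, b: ⊤, c: ⊤, d: ⊤, e: ⊤, f: 3}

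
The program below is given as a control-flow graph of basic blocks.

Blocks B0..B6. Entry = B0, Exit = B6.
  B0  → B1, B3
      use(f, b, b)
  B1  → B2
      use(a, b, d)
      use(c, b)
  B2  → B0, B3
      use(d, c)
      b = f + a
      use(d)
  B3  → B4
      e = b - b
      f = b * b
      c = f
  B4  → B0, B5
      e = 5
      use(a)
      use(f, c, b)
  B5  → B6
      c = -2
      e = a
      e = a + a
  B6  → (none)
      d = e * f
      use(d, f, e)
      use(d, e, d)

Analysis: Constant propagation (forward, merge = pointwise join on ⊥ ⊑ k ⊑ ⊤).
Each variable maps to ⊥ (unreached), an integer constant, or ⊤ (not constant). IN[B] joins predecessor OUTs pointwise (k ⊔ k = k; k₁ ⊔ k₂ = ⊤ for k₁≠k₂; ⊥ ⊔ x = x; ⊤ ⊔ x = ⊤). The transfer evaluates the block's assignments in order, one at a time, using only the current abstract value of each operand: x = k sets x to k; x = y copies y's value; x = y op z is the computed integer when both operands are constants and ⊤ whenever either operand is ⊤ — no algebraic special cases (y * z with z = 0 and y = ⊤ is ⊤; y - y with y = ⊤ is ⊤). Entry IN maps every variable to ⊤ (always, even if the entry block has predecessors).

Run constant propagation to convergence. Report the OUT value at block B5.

Answer: {a: ⊤, b: ⊤, c: -2, d: ⊤, e: ⊤, f: ⊤}

Derivation:
Per-block solution:
  B0:  IN=(all ⊤)  OUT=(all ⊤)
  B1:  IN=(all ⊤)  OUT=(all ⊤)
  B2:  IN=(all ⊤)  OUT=(all ⊤)
  B3:  IN=(all ⊤)  OUT=(all ⊤)
  B4:  IN=(all ⊤)  OUT={e:5; rest ⊤}
  B5:  IN={e:5; rest ⊤}  OUT={c:-2; rest ⊤}
  B6:  IN={c:-2; rest ⊤}  OUT={c:-2; rest ⊤}

Merge at B5: IN[B5] = OUT[B4] = {a: ⊤, b: ⊤, c: ⊤, d: ⊤, e: 5, f: ⊤}
Applying B5's transfer function to that IN value gives OUT[B5] (row B5 above).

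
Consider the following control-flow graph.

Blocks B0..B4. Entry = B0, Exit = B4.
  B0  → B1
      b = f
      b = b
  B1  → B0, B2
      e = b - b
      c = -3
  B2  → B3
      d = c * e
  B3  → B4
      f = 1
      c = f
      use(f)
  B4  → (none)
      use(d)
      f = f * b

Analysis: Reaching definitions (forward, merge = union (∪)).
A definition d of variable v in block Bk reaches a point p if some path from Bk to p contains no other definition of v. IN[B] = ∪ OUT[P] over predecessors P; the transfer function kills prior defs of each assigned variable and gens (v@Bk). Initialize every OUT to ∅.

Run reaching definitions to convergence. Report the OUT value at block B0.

Per-block solution:
  B0:  IN={b@B0, c@B1, e@B1}  OUT={b@B0, c@B1, e@B1}
  B1:  IN={b@B0, c@B1, e@B1}  OUT={b@B0, c@B1, e@B1}
  B2:  IN={b@B0, c@B1, e@B1}  OUT={b@B0, c@B1, d@B2, e@B1}
  B3:  IN={b@B0, c@B1, d@B2, e@B1}  OUT={b@B0, c@B3, d@B2, e@B1, f@B3}
  B4:  IN={b@B0, c@B3, d@B2, e@B1, f@B3}  OUT={b@B0, c@B3, d@B2, e@B1, f@B4}

Merge at B0 (entry node, so the boundary value {} is joined with the incoming edge(s)): IN[B0] = {} ⊔ OUT[B1] = {b@B0, c@B1, e@B1}
Applying B0's transfer function to that IN value gives OUT[B0] (row B0 above).

Answer: {b@B0, c@B1, e@B1}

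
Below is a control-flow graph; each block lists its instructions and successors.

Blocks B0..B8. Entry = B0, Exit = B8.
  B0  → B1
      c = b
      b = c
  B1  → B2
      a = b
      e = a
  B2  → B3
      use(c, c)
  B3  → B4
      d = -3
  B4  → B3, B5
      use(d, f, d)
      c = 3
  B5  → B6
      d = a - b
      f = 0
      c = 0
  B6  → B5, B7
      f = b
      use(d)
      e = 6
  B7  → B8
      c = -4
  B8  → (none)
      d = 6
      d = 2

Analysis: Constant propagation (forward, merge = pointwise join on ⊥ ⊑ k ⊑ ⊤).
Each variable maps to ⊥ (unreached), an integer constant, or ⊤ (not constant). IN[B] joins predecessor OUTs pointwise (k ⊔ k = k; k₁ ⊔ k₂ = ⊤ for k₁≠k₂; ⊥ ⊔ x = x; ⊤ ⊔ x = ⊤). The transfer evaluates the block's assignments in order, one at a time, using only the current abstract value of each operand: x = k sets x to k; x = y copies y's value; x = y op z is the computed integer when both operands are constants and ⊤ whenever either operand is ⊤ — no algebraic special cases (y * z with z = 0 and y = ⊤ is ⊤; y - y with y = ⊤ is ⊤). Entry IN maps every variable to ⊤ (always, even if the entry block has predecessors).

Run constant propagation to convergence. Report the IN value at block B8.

Per-block solution:
  B0: | IN=(all ⊤) | OUT=(all ⊤)
  B1: | IN=(all ⊤) | OUT=(all ⊤)
  B2: | IN=(all ⊤) | OUT=(all ⊤)
  B3: | IN=(all ⊤) | OUT={d:-3; rest ⊤}
  B4: | IN={d:-3; rest ⊤} | OUT={c:3, d:-3; rest ⊤}
  B5: | IN=(all ⊤) | OUT={c:0, f:0; rest ⊤}
  B6: | IN={c:0, f:0; rest ⊤} | OUT={c:0, e:6; rest ⊤}
  B7: | IN={c:0, e:6; rest ⊤} | OUT={c:-4, e:6; rest ⊤}
  B8: | IN={c:-4, e:6; rest ⊤} | OUT={c:-4, d:2, e:6; rest ⊤}

Merge at B8: IN[B8] = OUT[B7] = {a: ⊤, b: ⊤, c: -4, d: ⊤, e: 6, f: ⊤}

Answer: {a: ⊤, b: ⊤, c: -4, d: ⊤, e: 6, f: ⊤}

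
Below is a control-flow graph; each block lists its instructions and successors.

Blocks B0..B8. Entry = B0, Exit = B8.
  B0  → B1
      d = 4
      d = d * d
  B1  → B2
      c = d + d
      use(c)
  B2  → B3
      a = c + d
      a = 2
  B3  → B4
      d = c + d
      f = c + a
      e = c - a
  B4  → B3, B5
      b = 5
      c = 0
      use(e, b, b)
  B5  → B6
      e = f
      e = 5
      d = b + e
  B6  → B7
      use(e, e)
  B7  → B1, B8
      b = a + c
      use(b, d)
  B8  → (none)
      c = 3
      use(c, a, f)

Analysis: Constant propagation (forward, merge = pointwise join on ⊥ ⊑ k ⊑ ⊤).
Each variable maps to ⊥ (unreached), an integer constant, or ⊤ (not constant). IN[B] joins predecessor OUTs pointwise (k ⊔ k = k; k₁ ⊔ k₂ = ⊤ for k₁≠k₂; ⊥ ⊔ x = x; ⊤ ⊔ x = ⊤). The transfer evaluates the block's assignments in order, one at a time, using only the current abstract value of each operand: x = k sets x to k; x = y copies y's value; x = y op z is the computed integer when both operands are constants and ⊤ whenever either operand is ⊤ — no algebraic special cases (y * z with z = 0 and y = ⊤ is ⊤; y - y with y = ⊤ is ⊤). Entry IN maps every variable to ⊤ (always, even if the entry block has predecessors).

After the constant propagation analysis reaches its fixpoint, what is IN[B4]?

Answer: {a: 2, b: ⊤, c: ⊤, d: ⊤, e: ⊤, f: ⊤}

Working:
Converged values:
  B0: | IN=(all ⊤) | OUT={d:16; rest ⊤}
  B1: | IN=(all ⊤) | OUT=(all ⊤)
  B2: | IN=(all ⊤) | OUT={a:2; rest ⊤}
  B3: | IN={a:2; rest ⊤} | OUT={a:2; rest ⊤}
  B4: | IN={a:2; rest ⊤} | OUT={a:2, b:5, c:0; rest ⊤}
  B5: | IN={a:2, b:5, c:0; rest ⊤} | OUT={a:2, b:5, c:0, d:10, e:5; rest ⊤}
  B6: | IN={a:2, b:5, c:0, d:10, e:5; rest ⊤} | OUT={a:2, b:5, c:0, d:10, e:5; rest ⊤}
  B7: | IN={a:2, b:5, c:0, d:10, e:5; rest ⊤} | OUT={a:2, b:2, c:0, d:10, e:5; rest ⊤}
  B8: | IN={a:2, b:2, c:0, d:10, e:5; rest ⊤} | OUT={a:2, b:2, c:3, d:10, e:5; rest ⊤}

Merge at B4: IN[B4] = OUT[B3] = {a: 2, b: ⊤, c: ⊤, d: ⊤, e: ⊤, f: ⊤}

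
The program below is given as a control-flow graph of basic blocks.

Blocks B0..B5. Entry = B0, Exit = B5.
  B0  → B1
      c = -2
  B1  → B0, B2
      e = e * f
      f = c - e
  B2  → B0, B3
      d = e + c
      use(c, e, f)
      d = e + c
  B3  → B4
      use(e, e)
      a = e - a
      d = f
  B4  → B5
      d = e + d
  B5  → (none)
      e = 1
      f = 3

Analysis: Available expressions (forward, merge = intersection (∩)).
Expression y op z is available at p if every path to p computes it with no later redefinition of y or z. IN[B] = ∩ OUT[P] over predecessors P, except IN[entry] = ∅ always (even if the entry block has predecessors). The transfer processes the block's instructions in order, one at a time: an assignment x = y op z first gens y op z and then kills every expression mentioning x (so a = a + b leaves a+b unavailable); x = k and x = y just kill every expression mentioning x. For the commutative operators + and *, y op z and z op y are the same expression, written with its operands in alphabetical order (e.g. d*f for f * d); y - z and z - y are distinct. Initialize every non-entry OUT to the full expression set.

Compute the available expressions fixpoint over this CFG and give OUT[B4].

Converged values:
  B0: | IN={} | OUT={}
  B1: | IN={} | OUT={c-e}
  B2: | IN={c-e} | OUT={c+e, c-e}
  B3: | IN={c+e, c-e} | OUT={c+e, c-e}
  B4: | IN={c+e, c-e} | OUT={c+e, c-e}
  B5: | IN={c+e, c-e} | OUT={}

Merge at B4: IN[B4] = OUT[B3] = {c+e, c-e}
Applying B4's transfer function to that IN value gives OUT[B4] (row B4 above).

Answer: {c+e, c-e}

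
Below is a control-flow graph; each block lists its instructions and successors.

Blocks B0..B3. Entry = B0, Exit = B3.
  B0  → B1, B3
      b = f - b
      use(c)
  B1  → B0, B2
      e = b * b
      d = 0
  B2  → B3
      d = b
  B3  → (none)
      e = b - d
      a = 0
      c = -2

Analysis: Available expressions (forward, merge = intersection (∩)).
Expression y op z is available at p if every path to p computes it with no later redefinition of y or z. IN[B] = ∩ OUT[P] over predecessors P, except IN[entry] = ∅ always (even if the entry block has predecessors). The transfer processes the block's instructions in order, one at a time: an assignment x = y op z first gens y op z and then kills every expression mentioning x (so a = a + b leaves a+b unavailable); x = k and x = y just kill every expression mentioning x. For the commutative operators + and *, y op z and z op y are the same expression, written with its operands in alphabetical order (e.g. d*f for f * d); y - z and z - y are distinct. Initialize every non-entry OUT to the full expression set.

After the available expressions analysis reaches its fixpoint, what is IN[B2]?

Converged values:
  B0:   IN={}   OUT={}
  B1:   IN={}   OUT={b*b}
  B2:   IN={b*b}   OUT={b*b}
  B3:   IN={}   OUT={b-d}

Merge at B2: IN[B2] = OUT[B1] = {b*b}

Answer: {b*b}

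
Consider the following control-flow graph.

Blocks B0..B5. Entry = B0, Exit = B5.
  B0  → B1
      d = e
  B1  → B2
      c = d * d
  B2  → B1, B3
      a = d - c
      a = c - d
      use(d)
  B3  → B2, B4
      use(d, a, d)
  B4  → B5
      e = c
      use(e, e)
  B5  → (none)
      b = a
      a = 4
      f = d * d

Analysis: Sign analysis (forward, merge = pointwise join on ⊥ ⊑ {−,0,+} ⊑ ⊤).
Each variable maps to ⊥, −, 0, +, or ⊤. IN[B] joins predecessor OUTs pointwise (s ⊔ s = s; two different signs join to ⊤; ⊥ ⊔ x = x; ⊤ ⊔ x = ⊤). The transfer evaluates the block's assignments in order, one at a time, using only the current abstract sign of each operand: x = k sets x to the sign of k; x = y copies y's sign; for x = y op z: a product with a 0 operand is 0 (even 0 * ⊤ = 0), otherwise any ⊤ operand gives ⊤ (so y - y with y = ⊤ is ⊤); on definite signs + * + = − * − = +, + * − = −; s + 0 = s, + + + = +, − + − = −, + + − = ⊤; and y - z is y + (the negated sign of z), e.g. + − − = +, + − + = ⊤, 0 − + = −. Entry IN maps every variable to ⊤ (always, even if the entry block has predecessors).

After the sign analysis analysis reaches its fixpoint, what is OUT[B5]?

Converged values:
  B0: | IN=(all ⊤) | OUT=(all ⊤)
  B1: | IN=(all ⊤) | OUT=(all ⊤)
  B2: | IN=(all ⊤) | OUT=(all ⊤)
  B3: | IN=(all ⊤) | OUT=(all ⊤)
  B4: | IN=(all ⊤) | OUT=(all ⊤)
  B5: | IN=(all ⊤) | OUT={a:+; rest ⊤}

Merge at B5: IN[B5] = OUT[B4] = {a: ⊤, b: ⊤, c: ⊤, d: ⊤, e: ⊤, f: ⊤}
Applying B5's transfer function to that IN value gives OUT[B5] (row B5 above).

Answer: {a: +, b: ⊤, c: ⊤, d: ⊤, e: ⊤, f: ⊤}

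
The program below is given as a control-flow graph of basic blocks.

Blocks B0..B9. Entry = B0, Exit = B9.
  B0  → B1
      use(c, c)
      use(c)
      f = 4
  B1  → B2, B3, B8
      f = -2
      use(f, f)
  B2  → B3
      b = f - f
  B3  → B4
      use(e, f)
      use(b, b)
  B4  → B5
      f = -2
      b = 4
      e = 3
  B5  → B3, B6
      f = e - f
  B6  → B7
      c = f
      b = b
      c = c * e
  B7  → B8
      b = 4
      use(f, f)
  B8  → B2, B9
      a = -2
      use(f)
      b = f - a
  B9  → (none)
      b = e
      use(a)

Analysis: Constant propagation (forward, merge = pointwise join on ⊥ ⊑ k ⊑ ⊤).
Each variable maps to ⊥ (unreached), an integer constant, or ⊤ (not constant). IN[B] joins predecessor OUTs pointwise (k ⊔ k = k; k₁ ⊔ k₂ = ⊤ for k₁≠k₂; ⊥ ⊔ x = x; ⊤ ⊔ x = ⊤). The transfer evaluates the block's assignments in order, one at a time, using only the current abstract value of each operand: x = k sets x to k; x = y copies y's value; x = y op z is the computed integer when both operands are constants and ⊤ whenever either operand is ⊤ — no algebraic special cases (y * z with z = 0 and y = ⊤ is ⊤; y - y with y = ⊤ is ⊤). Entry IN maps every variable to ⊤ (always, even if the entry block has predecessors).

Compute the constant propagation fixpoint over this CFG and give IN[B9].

Answer: {a: -2, b: ⊤, c: ⊤, d: ⊤, e: ⊤, f: ⊤}

Working:
Fixpoint table:
  B0: | IN=(all ⊤) | OUT={f:4; rest ⊤}
  B1: | IN={f:4; rest ⊤} | OUT={f:-2; rest ⊤}
  B2: | IN=(all ⊤) | OUT=(all ⊤)
  B3: | IN=(all ⊤) | OUT=(all ⊤)
  B4: | IN=(all ⊤) | OUT={b:4, e:3, f:-2; rest ⊤}
  B5: | IN={b:4, e:3, f:-2; rest ⊤} | OUT={b:4, e:3, f:5; rest ⊤}
  B6: | IN={b:4, e:3, f:5; rest ⊤} | OUT={b:4, c:15, e:3, f:5; rest ⊤}
  B7: | IN={b:4, c:15, e:3, f:5; rest ⊤} | OUT={b:4, c:15, e:3, f:5; rest ⊤}
  B8: | IN=(all ⊤) | OUT={a:-2; rest ⊤}
  B9: | IN={a:-2; rest ⊤} | OUT={a:-2; rest ⊤}

Merge at B9: IN[B9] = OUT[B8] = {a: -2, b: ⊤, c: ⊤, d: ⊤, e: ⊤, f: ⊤}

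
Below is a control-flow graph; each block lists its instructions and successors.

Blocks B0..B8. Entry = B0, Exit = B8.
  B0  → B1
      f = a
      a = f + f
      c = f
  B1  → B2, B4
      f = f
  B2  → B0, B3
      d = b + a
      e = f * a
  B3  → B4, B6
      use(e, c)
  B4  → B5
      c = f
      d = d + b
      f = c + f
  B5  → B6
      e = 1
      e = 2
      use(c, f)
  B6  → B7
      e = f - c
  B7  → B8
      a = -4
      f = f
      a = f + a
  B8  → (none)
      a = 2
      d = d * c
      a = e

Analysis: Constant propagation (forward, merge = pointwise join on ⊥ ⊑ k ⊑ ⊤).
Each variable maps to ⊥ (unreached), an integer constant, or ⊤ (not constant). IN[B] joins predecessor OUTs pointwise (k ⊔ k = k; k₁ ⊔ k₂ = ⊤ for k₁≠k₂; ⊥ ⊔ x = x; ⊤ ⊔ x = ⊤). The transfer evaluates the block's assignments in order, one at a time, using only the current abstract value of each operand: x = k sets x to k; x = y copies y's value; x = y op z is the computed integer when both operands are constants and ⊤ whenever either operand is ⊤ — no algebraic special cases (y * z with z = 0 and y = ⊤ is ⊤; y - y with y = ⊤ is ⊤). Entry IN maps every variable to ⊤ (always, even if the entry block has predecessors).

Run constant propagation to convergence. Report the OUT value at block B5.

Fixpoint table:
  B0:  IN=(all ⊤)  OUT=(all ⊤)
  B1:  IN=(all ⊤)  OUT=(all ⊤)
  B2:  IN=(all ⊤)  OUT=(all ⊤)
  B3:  IN=(all ⊤)  OUT=(all ⊤)
  B4:  IN=(all ⊤)  OUT=(all ⊤)
  B5:  IN=(all ⊤)  OUT={e:2; rest ⊤}
  B6:  IN=(all ⊤)  OUT=(all ⊤)
  B7:  IN=(all ⊤)  OUT=(all ⊤)
  B8:  IN=(all ⊤)  OUT=(all ⊤)

Merge at B5: IN[B5] = OUT[B4] = {a: ⊤, b: ⊤, c: ⊤, d: ⊤, e: ⊤, f: ⊤}
Applying B5's transfer function to that IN value gives OUT[B5] (row B5 above).

Answer: {a: ⊤, b: ⊤, c: ⊤, d: ⊤, e: 2, f: ⊤}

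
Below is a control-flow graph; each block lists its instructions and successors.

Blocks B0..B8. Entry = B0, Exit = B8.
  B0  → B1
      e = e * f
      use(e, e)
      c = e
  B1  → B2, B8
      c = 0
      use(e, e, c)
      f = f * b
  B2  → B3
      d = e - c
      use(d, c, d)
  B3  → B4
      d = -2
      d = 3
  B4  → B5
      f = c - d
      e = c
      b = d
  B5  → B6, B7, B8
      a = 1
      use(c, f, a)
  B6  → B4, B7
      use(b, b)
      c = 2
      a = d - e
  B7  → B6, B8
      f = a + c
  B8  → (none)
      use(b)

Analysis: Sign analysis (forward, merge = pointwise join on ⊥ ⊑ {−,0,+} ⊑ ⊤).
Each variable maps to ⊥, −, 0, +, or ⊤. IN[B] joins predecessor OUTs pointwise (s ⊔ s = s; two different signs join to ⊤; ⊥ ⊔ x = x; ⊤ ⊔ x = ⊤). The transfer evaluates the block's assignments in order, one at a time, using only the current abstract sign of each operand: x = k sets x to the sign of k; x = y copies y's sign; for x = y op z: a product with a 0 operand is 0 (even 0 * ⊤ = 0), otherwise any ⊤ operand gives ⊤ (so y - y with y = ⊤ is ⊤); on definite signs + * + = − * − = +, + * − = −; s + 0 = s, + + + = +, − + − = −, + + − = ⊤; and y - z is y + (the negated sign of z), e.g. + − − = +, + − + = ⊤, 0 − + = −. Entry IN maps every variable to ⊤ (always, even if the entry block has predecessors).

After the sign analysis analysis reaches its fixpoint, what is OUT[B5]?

Converged values:
  B0: | IN=(all ⊤) | OUT=(all ⊤)
  B1: | IN=(all ⊤) | OUT={c:0; rest ⊤}
  B2: | IN={c:0; rest ⊤} | OUT={c:0; rest ⊤}
  B3: | IN={c:0; rest ⊤} | OUT={c:0, d:+; rest ⊤}
  B4: | IN={d:+; rest ⊤} | OUT={b:+, d:+; rest ⊤}
  B5: | IN={b:+, d:+; rest ⊤} | OUT={a:+, b:+, d:+; rest ⊤}
  B6: | IN={b:+, d:+; rest ⊤} | OUT={b:+, c:+, d:+; rest ⊤}
  B7: | IN={b:+, d:+; rest ⊤} | OUT={b:+, d:+; rest ⊤}
  B8: | IN=(all ⊤) | OUT=(all ⊤)

Merge at B5: IN[B5] = OUT[B4] = {a: ⊤, b: +, c: ⊤, d: +, e: ⊤, f: ⊤}
Applying B5's transfer function to that IN value gives OUT[B5] (row B5 above).

Answer: {a: +, b: +, c: ⊤, d: +, e: ⊤, f: ⊤}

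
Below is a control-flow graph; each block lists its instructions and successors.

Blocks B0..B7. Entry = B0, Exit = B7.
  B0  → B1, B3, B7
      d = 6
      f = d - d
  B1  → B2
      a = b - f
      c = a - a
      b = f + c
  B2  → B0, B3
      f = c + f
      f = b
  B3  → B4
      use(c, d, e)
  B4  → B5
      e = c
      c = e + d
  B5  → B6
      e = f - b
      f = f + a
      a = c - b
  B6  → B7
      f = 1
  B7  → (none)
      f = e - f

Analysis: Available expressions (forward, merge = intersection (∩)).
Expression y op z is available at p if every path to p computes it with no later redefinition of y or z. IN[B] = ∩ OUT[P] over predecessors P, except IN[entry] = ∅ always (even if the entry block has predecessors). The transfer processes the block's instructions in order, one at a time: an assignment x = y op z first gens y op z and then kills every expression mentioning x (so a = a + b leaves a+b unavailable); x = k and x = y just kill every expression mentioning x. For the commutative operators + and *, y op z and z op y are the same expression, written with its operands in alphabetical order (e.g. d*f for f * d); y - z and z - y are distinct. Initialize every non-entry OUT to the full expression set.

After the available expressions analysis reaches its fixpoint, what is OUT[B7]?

Fixpoint table:
  B0:   IN={}   OUT={d-d}
  B1:   IN={d-d}   OUT={a-a, c+f, d-d}
  B2:   IN={a-a, c+f, d-d}   OUT={a-a, d-d}
  B3:   IN={d-d}   OUT={d-d}
  B4:   IN={d-d}   OUT={d+e, d-d}
  B5:   IN={d+e, d-d}   OUT={c-b, d-d}
  B6:   IN={c-b, d-d}   OUT={c-b, d-d}
  B7:   IN={d-d}   OUT={d-d}

Merge at B7: IN[B7] = OUT[B0] ∩ OUT[B6] = {d-d}
Applying B7's transfer function to that IN value gives OUT[B7] (row B7 above).

Answer: {d-d}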